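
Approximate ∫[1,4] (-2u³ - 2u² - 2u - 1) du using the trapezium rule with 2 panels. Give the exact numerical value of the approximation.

-206.625

h = (4 − 1)/2 = 1.5.
Nodes u₀,…,u₂ = 1, 2.5, 4.
f(u) = -2u³ - 2u² - 2u - 1: f₀=-7, f₁=-49.75, f₂=-169.
(h/2)·[f₀ + 2f₁ + f₂] = 0.75·(-275.5) = -206.625.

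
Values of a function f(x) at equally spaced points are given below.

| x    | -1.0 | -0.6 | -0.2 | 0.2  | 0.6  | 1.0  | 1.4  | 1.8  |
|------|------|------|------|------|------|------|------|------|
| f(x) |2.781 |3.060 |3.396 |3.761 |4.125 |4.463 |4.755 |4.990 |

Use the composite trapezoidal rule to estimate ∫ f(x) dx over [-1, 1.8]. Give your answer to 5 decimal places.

10.97820

h = 0.4, n = 7.
(h/2)·[y₀ + 2y₁ + 2y₂ + 2y₃ + 2y₄ + 2y₅ + 2y₆ + y₇] = 0.2·(54.891) = 10.97820.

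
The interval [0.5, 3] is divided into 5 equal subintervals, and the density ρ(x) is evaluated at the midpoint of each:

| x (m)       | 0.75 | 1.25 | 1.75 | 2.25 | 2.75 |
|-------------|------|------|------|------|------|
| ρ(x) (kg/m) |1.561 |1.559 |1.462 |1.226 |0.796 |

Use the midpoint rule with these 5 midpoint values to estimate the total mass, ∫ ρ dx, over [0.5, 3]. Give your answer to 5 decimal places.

3.30200

h = 0.5, n = 5.
h·[y(m₁) + y(m₂) + y(m₃) + y(m₄) + y(m₅)] = 0.5·(6.604) = 3.30200.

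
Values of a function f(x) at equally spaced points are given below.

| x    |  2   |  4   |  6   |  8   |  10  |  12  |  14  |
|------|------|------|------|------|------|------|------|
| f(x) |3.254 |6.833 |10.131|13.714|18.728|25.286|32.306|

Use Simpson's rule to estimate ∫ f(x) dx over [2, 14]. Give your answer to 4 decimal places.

h = 2, n = 6.
(h/3)·[y₀ + 4y₁ + 2y₂ + 4y₃ + 2y₄ + 4y₅ + y₆] = 0.666667·(276.610) = 184.4067.

184.4067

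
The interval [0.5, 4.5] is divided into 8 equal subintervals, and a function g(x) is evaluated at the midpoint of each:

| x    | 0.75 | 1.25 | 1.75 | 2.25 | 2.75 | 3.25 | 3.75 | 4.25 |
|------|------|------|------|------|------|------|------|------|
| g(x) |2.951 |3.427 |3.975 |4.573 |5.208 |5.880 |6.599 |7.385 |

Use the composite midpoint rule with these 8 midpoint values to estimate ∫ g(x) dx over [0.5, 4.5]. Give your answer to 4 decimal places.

h = 0.5, n = 8.
h·[y(m₁) + y(m₂) + y(m₃) + y(m₄) + y(m₅) + y(m₆) + y(m₇) + y(m₈)] = 0.5·(39.998) = 19.9990.

19.9990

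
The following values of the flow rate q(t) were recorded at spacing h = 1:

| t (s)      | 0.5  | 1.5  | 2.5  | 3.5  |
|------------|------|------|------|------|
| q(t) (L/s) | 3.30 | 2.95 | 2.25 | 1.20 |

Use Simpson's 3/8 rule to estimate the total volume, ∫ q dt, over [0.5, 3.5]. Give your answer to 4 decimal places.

h = 1, n = 3.
(3h/8)·[y₀ + 3y₁ + 3y₂ + y₃] = 0.375·(20.10) = 7.5375.

7.5375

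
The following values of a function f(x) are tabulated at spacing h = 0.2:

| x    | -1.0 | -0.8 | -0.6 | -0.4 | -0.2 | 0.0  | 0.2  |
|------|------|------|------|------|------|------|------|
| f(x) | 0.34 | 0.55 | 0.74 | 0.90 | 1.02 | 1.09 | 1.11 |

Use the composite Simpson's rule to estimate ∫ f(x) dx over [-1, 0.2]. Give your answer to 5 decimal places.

h = 0.2, n = 6.
(h/3)·[y₀ + 4y₁ + 2y₂ + 4y₃ + 2y₄ + 4y₅ + y₆] = 0.066667·(15.13) = 1.00867.

1.00867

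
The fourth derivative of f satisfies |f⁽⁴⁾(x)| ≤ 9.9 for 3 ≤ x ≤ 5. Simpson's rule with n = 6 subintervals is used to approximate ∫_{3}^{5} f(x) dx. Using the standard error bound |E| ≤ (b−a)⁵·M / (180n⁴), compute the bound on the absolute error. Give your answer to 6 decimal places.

0.001358

|E| ≤ (2)⁵·9.9 / (180·6⁴) = 316.8/233280 = 0.001358.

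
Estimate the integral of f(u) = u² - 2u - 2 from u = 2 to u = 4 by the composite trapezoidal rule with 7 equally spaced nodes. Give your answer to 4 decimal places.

2.7037

h = (4 − 2)/6 = 0.333333.
Nodes u₀,…,u₆ = 2, 2.333333, 2.666667, 3, 3.333333, 3.666667, 4.
f(u) = u² - 2u - 2: f₀=-2, f₁=-1.222222, f₂=-0.222222, f₃=1, f₄=2.444444, f₅=4.111111, f₆=6.
(h/2)·[f₀ + 2f₁ + 2f₂ + 2f₃ + 2f₄ + 2f₅ + f₆] = 0.166667·(16.222222) = 2.7037.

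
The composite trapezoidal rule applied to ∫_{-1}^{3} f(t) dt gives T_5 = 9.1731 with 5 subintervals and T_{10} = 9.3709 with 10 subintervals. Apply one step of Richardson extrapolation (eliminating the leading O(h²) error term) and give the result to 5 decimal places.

9.43683

R = (4·T_{10} − T_5) / 3 = (4·9.3709 − 9.1731)/3 = (28.3105)/3 = 9.43683.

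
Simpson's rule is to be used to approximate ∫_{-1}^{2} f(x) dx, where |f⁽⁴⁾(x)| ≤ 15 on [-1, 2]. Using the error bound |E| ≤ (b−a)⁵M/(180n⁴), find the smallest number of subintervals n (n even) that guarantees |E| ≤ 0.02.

Need 3645/(180n⁴) ≤ 0.02.
n⁴ ≥ 3645/(180·0.02) = 1012.5 ⇒ n ≥ 5.6409, so the smallest even n is 6. (n must be even for Simpson's rule.)

6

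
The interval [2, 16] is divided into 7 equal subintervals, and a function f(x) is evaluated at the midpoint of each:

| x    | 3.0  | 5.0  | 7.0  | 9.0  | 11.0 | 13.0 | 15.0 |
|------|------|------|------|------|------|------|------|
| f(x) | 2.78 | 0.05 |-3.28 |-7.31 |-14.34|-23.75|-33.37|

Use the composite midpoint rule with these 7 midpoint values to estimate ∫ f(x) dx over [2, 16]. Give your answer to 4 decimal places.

h = 2, n = 7.
h·[y(m₁) + y(m₂) + y(m₃) + y(m₄) + y(m₅) + y(m₆) + y(m₇)] = 2·(-79.22) = -158.4400.

-158.4400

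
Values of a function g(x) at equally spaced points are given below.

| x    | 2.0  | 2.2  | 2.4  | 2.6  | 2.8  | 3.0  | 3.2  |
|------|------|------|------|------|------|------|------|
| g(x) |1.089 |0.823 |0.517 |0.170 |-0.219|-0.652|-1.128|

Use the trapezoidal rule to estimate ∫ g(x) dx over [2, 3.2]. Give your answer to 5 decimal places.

0.12390

h = 0.2, n = 6.
(h/2)·[y₀ + 2y₁ + 2y₂ + 2y₃ + 2y₄ + 2y₅ + y₆] = 0.1·(1.239) = 0.12390.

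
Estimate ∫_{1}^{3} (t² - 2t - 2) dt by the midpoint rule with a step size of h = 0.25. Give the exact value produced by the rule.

-3.34375

h = (3 − 1)/8 = 0.25.
Midpoints m₁,…,m₈ = 1.125, 1.375, 1.625, 1.875, 2.125, 2.375, 2.625, 2.875.
f(m₁)=-2.984375, f(m₂)=-2.859375, f(m₃)=-2.609375, f(m₄)=-2.234375, f(m₅)=-1.734375, f(m₆)=-1.109375, f(m₇)=-0.359375, f(m₈)=0.515625.
h·[f(m₁) + f(m₂) + f(m₃) + f(m₄) + f(m₅) + f(m₆) + f(m₇) + f(m₈)] = 0.25·(-13.375) = -3.34375.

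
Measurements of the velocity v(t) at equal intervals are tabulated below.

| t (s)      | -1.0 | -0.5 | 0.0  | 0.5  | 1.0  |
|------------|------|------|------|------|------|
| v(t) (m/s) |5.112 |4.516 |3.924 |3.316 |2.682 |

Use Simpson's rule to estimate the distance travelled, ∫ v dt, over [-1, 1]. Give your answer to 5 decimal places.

7.82833

h = 0.5, n = 4.
(h/3)·[y₀ + 4y₁ + 2y₂ + 4y₃ + y₄] = 0.166667·(46.970) = 7.82833.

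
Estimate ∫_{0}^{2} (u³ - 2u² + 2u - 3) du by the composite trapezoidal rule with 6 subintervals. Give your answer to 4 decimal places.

-3.2963

h = (2 − 0)/6 = 0.333333.
Nodes u₀,…,u₆ = 0, 0.333333, 0.666667, 1, 1.333333, 1.666667, 2.
f(u) = u³ - 2u² + 2u - 3: f₀=-3, f₁=-2.518519, f₂=-2.259259, f₃=-2, f₄=-1.518519, f₅=-0.592593, f₆=1.
(h/2)·[f₀ + 2f₁ + 2f₂ + 2f₃ + 2f₄ + 2f₅ + f₆] = 0.166667·(-19.777778) = -3.2963.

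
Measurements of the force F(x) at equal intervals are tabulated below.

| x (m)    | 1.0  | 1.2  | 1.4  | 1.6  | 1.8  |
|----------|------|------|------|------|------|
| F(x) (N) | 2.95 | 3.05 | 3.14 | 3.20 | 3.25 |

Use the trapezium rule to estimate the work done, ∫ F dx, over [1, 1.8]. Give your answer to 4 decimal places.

2.4980

h = 0.2, n = 4.
(h/2)·[y₀ + 2y₁ + 2y₂ + 2y₃ + y₄] = 0.1·(24.98) = 2.4980.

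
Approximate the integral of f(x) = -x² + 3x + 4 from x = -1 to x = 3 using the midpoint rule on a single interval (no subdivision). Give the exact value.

M = (b−a)·f(1) = 4·(6) = 24.

24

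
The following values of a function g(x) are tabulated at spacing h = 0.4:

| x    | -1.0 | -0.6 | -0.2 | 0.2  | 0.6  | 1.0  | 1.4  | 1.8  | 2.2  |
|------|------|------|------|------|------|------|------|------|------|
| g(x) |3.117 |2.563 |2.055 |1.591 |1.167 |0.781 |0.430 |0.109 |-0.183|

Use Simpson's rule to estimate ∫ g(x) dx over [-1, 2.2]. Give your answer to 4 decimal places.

4.0552

h = 0.4, n = 8.
(h/3)·[y₀ + 4y₁ + 2y₂ + 4y₃ + 2y₄ + 4y₅ + 2y₆ + 4y₇ + y₈] = 0.133333·(30.414) = 4.0552.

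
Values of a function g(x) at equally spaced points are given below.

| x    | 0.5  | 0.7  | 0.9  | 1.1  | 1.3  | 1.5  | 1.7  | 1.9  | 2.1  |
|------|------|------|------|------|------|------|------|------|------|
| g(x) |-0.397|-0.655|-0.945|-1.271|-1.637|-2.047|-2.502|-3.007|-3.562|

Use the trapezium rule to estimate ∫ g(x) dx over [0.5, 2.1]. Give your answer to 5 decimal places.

-2.80870

h = 0.2, n = 8.
(h/2)·[y₀ + 2y₁ + 2y₂ + 2y₃ + 2y₄ + 2y₅ + 2y₆ + 2y₇ + y₈] = 0.1·(-28.087) = -2.80870.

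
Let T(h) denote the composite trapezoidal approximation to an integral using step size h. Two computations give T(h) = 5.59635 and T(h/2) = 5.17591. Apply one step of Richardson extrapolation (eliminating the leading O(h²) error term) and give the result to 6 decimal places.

5.035763

R = (4·T(h/2) − T(h)) / 3 = (4·5.17591 − 5.59635)/3 = (15.10729)/3 = 5.035763.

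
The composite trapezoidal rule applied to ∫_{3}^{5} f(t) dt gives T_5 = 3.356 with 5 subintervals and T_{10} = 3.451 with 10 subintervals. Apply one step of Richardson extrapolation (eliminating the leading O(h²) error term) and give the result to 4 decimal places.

3.4827

R = (4·T_{10} − T_5) / 3 = (4·3.451 − 3.356)/3 = (10.448)/3 = 3.4827.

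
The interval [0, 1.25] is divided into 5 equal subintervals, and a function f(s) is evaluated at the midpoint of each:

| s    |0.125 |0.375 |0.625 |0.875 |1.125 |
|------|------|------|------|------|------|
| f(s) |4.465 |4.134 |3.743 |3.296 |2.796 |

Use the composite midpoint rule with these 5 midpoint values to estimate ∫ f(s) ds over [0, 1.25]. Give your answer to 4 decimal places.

h = 0.25, n = 5.
h·[y(m₁) + y(m₂) + y(m₃) + y(m₄) + y(m₅)] = 0.25·(18.434) = 4.6085.

4.6085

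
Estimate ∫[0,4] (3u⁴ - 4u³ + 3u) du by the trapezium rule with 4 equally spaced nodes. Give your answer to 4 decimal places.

h = (4 − 0)/3 = 1.333333.
Nodes u₀,…,u₃ = 0, 1.333333, 2.666667, 4.
f(u) = 3u⁴ - 4u³ + 3u: f₀=0, f₁=4, f₂=83.851852, f₃=524.
(h/2)·[f₀ + 2f₁ + 2f₂ + f₃] = 0.666667·(699.703704) = 466.4691.

466.4691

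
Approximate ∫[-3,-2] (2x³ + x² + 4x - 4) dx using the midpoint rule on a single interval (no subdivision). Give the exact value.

-39

M = (b−a)·f(-2.5) = 1·(-39) = -39.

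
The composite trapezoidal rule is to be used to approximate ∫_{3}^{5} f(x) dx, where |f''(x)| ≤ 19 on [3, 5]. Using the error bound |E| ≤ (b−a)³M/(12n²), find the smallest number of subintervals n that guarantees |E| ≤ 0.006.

Need 152/(12n²) ≤ 0.006.
n² ≥ 152/(12·0.006) = 2111.11 ⇒ n ≥ 45.9468, so the smallest n is 46.

46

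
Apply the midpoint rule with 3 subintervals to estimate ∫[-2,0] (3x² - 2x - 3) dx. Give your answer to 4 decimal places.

h = (0 − (-2))/3 = 0.666667.
Midpoints m₁,…,m₃ = -1.666667, -1, -0.333333.
f(m₁)=8.666667, f(m₂)=2, f(m₃)=-2.
h·[f(m₁) + f(m₂) + f(m₃)] = 0.666667·(8.666667) = 5.7778.

5.7778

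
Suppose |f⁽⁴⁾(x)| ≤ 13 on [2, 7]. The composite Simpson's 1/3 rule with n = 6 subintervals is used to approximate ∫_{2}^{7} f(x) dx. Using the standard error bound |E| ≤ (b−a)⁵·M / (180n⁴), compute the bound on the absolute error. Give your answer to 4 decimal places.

0.1741

|E| ≤ (5)⁵·13 / (180·6⁴) = 40625/233280 = 0.1741.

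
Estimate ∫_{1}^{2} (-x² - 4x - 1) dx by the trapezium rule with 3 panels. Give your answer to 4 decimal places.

-9.3519

h = (2 − 1)/3 = 0.333333.
Nodes x₀,…,x₃ = 1, 1.333333, 1.666667, 2.
f(x) = -x² - 4x - 1: f₀=-6, f₁=-8.111111, f₂=-10.444444, f₃=-13.
(h/2)·[f₀ + 2f₁ + 2f₂ + f₃] = 0.166667·(-56.111111) = -9.3519.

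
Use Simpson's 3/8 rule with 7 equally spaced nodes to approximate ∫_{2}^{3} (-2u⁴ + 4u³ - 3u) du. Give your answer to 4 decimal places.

-26.9005

h = (3 − 2)/6 = 0.166667.
Nodes u₀,…,u₆ = 2, 2.166667, 2.333333, 2.5, 2.666667, 2.833333, 3.
f(u) = -2u⁴ + 4u³ - 3u: f₀=-6, f₁=-9.890432, f₂=-15.469136, f₃=-23.125, f₄=-33.283951, f₅=-46.408951, f₆=-63.
(3h/8)·[f₀ + 3f₁ + 3f₂ + 2f₃ + 3f₄ + 3f₅ + f₆] = 0.0625·(-430.407407) = -26.9005.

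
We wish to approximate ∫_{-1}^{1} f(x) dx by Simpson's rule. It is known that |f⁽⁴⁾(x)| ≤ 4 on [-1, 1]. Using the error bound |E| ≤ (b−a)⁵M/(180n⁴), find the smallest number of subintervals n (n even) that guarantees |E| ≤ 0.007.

4

Need 128/(180n⁴) ≤ 0.007.
n⁴ ≥ 128/(180·0.007) = 101.587 ⇒ n ≥ 3.1748, so the smallest even n is 4. (n must be even for Simpson's rule.)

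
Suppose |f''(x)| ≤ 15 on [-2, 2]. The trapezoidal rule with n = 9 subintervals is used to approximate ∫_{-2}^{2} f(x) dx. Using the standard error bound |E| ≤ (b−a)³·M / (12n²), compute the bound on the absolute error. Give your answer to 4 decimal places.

|E| ≤ (4)³·15 / (12·9²) = 960/972 = 0.9877.

0.9877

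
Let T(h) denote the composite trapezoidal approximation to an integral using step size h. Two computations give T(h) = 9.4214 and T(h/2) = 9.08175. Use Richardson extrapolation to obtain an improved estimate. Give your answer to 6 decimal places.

8.968533

R = (4·T(h/2) − T(h)) / 3 = (4·9.08175 − 9.4214)/3 = (26.90560)/3 = 8.968533.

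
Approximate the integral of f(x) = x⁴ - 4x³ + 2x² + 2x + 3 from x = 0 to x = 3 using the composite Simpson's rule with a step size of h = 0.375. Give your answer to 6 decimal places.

h = (3 − 0)/8 = 0.375.
Nodes x₀,…,x₈ = 0, 0.375, 0.75, 1.125, 1.5, 1.875, 2.25, 2.625, 3.
f(x) = x⁴ - 4x³ + 2x² + 2x + 3: f₀=3, f₁=3.840087890625, f₂=4.25390625, f₃=3.687744140625, f₄=2.0625, f₅=-0.226318359375, f₆=-2.30859375, f₇=-2.839599609375, f₈=0.
(h/3)·[f₀ + 4f₁ + 2f₂ + 4f₃ + 2f₄ + 4f₅ + 2f₆ + 4f₇ + f₈] = 0.125·(28.86328125) = 3.607910.

3.607910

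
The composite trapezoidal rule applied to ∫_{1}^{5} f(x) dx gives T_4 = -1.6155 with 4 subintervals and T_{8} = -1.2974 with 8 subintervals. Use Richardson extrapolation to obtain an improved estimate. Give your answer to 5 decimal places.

R = (4·T_{8} − T_4) / 3 = (4·(-1.2974) − (-1.6155))/3 = (-3.5741)/3 = -1.19137.

-1.19137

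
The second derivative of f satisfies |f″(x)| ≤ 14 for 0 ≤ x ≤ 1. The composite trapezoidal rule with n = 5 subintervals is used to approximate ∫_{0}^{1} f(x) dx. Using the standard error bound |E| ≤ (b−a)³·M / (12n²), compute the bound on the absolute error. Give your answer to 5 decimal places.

0.04667

|E| ≤ (1)³·14 / (12·5²) = 14/300 = 0.04667.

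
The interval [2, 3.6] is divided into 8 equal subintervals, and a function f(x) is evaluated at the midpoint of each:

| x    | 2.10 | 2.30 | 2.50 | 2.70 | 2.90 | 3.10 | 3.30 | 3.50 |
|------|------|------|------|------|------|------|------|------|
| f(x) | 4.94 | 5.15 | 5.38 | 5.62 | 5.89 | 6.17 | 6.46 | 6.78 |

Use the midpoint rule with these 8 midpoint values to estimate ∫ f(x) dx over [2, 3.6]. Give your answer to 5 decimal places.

h = 0.2, n = 8.
h·[y(m₁) + y(m₂) + y(m₃) + y(m₄) + y(m₅) + y(m₆) + y(m₇) + y(m₈)] = 0.2·(46.39) = 9.27800.

9.27800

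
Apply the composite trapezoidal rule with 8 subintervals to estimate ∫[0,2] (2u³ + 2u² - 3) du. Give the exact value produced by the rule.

7.5

h = (2 − 0)/8 = 0.25.
Nodes u₀,…,u₈ = 0, 0.25, 0.5, 0.75, 1, 1.25, 1.5, 1.75, 2.
f(u) = 2u³ + 2u² - 3: f₀=-3, f₁=-2.84375, f₂=-2.25, f₃=-1.03125, f₄=1, f₅=4.03125, f₆=8.25, f₇=13.84375, f₈=21.
(h/2)·[f₀ + 2f₁ + 2f₂ + 2f₃ + 2f₄ + 2f₅ + 2f₆ + 2f₇ + f₈] = 0.125·(60) = 7.5.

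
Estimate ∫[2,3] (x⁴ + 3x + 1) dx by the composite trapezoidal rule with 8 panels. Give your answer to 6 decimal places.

h = (3 − 2)/8 = 0.125.
Nodes x₀,…,x₈ = 2, 2.125, 2.25, 2.375, 2.5, 2.625, 2.75, 2.875, 3.
f(x) = x⁴ + 3x + 1: f₀=23, f₁=27.765869140625, f₂=33.37890625, f₃=39.941650390625, f₄=47.5625, f₅=56.355712890625, f₆=66.44140625, f₇=77.945556640625, f₈=91.
(h/2)·[f₀ + 2f₁ + 2f₂ + 2f₃ + 2f₄ + 2f₅ + 2f₆ + 2f₇ + f₈] = 0.0625·(812.783203125) = 50.798950.

50.798950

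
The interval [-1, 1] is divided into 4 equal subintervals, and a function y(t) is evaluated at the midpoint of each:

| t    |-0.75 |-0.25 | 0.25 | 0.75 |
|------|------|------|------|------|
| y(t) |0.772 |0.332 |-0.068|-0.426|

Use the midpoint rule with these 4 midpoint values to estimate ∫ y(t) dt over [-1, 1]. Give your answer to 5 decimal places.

0.30500

h = 0.5, n = 4.
h·[y(m₁) + y(m₂) + y(m₃) + y(m₄)] = 0.5·(0.610) = 0.30500.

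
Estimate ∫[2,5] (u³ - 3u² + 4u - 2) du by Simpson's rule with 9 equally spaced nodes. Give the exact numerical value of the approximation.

h = (5 − 2)/8 = 0.375.
Nodes u₀,…,u₈ = 2, 2.375, 2.75, 3.125, 3.5, 3.875, 4.25, 4.625, 5.
f(u) = u³ - 3u² + 4u - 2: f₀=2, f₁=3.974609375, f₂=7.109375, f₃=11.720703125, f₄=18.125, f₅=26.638671875, f₆=37.578125, f₇=51.259765625, f₈=68.
(h/3)·[f₀ + 4f₁ + 2f₂ + 4f₃ + 2f₄ + 4f₅ + 2f₆ + 4f₇ + f₈] = 0.125·(570) = 71.25.

71.25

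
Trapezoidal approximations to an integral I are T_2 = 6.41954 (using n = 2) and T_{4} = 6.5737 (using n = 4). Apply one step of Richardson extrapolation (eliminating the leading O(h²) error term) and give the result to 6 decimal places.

R = (4·T_{4} − T_2) / 3 = (4·6.5737 − 6.41954)/3 = (19.87526)/3 = 6.625087.

6.625087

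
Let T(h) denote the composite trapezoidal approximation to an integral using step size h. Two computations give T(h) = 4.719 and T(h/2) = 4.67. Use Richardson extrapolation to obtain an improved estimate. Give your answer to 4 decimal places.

R = (4·T(h/2) − T(h)) / 3 = (4·4.67 − 4.719)/3 = (13.961)/3 = 4.6537.

4.6537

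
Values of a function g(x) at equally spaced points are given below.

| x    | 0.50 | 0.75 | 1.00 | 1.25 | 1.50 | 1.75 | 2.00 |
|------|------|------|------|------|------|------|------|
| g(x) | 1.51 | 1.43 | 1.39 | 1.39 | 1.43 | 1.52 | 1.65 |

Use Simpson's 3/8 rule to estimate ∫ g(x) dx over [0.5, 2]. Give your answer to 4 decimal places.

h = 0.25, n = 6.
(3h/8)·[y₀ + 3y₁ + 3y₂ + 2y₃ + 3y₄ + 3y₅ + y₆] = 0.09375·(23.25) = 2.1797.

2.1797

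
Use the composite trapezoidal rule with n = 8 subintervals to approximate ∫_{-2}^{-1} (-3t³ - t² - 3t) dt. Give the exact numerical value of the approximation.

13.44921875

h = (-1 − (-2))/8 = 0.125.
Nodes t₀,…,t₈ = -2, -1.875, -1.75, -1.625, -1.5, -1.375, -1.25, -1.125, -1.
f(t) = -3t³ - t² - 3t: f₀=26, f₁=21.884765625, f₂=18.265625, f₃=15.107421875, f₄=12.375, f₅=10.033203125, f₆=8.046875, f₇=6.380859375, f₈=5.
(h/2)·[f₀ + 2f₁ + 2f₂ + 2f₃ + 2f₄ + 2f₅ + 2f₆ + 2f₇ + f₈] = 0.0625·(215.1875) = 13.44921875.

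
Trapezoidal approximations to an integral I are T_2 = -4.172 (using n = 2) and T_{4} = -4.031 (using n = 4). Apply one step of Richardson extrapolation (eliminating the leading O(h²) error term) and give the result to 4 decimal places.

-3.9840

R = (4·T_{4} − T_2) / 3 = (4·(-4.031) − (-4.172))/3 = (-11.952)/3 = -3.9840.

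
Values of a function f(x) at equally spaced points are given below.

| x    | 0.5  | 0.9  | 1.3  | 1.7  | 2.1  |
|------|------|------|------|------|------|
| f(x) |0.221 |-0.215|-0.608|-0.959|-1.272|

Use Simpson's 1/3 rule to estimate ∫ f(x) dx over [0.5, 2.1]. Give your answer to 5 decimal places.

-0.92840

h = 0.4, n = 4.
(h/3)·[y₀ + 4y₁ + 2y₂ + 4y₃ + y₄] = 0.133333·(-6.963) = -0.92840.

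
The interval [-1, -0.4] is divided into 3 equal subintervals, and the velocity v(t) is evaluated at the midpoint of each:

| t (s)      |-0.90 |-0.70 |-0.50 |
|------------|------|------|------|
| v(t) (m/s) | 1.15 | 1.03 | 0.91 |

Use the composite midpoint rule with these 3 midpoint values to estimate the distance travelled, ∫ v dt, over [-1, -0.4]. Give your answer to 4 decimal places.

h = 0.2, n = 3.
h·[y(m₁) + y(m₂) + y(m₃)] = 0.2·(3.09) = 0.6180.

0.6180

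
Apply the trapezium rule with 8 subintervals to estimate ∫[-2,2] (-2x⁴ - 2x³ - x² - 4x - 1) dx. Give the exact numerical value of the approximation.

-37.75

h = (2 − (-2))/8 = 0.5.
Nodes x₀,…,x₈ = -2, -1.5, -1, -0.5, 0, 0.5, 1, 1.5, 2.
f(x) = -2x⁴ - 2x³ - x² - 4x - 1: f₀=-13, f₁=-0.625, f₂=2, f₃=0.875, f₄=-1, f₅=-3.625, f₆=-10, f₇=-26.125, f₈=-61.
(h/2)·[f₀ + 2f₁ + 2f₂ + 2f₃ + 2f₄ + 2f₅ + 2f₆ + 2f₇ + f₈] = 0.25·(-151) = -37.75.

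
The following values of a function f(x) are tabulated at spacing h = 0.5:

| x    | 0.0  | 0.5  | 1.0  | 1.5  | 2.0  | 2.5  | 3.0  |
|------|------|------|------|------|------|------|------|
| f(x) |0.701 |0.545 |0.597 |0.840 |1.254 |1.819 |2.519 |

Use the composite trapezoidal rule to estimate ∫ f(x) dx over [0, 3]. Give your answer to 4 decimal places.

h = 0.5, n = 6.
(h/2)·[y₀ + 2y₁ + 2y₂ + 2y₃ + 2y₄ + 2y₅ + y₆] = 0.25·(13.330) = 3.3325.

3.3325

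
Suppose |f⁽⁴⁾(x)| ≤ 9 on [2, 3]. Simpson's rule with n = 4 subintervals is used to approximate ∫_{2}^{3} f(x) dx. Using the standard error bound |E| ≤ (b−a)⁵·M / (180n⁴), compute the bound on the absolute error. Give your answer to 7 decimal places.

0.0001953

|E| ≤ (1)⁵·9 / (180·4⁴) = 9/46080 = 0.0001953.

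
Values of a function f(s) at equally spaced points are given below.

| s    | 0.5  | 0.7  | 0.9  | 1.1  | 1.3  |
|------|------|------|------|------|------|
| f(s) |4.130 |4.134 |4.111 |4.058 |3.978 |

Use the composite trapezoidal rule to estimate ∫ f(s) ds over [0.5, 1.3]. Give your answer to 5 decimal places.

3.27140

h = 0.2, n = 4.
(h/2)·[y₀ + 2y₁ + 2y₂ + 2y₃ + y₄] = 0.1·(32.714) = 3.27140.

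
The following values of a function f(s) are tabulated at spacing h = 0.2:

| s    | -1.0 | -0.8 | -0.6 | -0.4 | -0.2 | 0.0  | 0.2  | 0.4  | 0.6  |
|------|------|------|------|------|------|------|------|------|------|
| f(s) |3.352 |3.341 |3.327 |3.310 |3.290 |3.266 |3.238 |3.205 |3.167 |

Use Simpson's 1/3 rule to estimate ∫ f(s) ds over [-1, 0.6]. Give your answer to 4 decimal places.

5.2478

h = 0.2, n = 8.
(h/3)·[y₀ + 4y₁ + 2y₂ + 4y₃ + 2y₄ + 4y₅ + 2y₆ + 4y₇ + y₈] = 0.066667·(78.717) = 5.2478.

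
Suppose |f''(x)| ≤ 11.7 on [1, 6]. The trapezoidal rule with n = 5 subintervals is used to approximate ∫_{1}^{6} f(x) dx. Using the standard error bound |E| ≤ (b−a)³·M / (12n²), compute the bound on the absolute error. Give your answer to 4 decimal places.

|E| ≤ (5)³·11.7 / (12·5²) = 1462.5/300 = 4.8750.

4.8750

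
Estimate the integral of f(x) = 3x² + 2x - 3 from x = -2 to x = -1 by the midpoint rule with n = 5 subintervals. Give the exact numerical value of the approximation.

h = (-1 − (-2))/5 = 0.2.
Midpoints m₁,…,m₅ = -1.9, -1.7, -1.5, -1.3, -1.1.
f(m₁)=4.03, f(m₂)=2.27, f(m₃)=0.75, f(m₄)=-0.53, f(m₅)=-1.57.
h·[f(m₁) + f(m₂) + f(m₃) + f(m₄) + f(m₅)] = 0.2·(4.95) = 0.99.

0.99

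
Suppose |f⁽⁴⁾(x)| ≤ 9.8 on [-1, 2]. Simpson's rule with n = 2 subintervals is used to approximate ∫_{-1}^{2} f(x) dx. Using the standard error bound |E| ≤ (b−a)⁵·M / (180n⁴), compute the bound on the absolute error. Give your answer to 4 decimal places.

0.8269

|E| ≤ (3)⁵·9.8 / (180·2⁴) = 2381.4/2880 = 0.8269.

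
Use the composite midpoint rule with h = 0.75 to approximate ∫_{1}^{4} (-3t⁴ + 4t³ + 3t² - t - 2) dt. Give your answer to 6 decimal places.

-296.304932

h = (4 − 1)/4 = 0.75.
Midpoints m₁,…,m₄ = 1.375, 2.125, 2.875, 3.625.
f(m₁)=1.971923828125, f(m₂)=-13.367919921875, f(m₃)=-89.985107421875, f(m₄)=-293.692138671875.
h·[f(m₁) + f(m₂) + f(m₃) + f(m₄)] = 0.75·(-395.0732421875) = -296.304932.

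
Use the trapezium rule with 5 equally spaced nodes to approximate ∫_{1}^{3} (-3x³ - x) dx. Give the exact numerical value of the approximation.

-65.5

h = (3 − 1)/4 = 0.5.
Nodes x₀,…,x₄ = 1, 1.5, 2, 2.5, 3.
f(x) = -3x³ - x: f₀=-4, f₁=-11.625, f₂=-26, f₃=-49.375, f₄=-84.
(h/2)·[f₀ + 2f₁ + 2f₂ + 2f₃ + f₄] = 0.25·(-262) = -65.5.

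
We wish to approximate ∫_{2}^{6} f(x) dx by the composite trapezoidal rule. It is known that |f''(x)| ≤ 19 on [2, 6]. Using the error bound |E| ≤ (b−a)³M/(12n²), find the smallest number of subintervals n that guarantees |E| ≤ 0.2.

Need 1216/(12n²) ≤ 0.2.
n² ≥ 1216/(12·0.2) = 506.667 ⇒ n ≥ 22.5093, so the smallest n is 23.

23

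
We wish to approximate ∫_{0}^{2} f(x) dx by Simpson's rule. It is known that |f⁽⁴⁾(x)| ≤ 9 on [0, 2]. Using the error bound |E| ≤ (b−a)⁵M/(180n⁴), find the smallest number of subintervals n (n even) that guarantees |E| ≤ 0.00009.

12

Need 288/(180n⁴) ≤ 0.00009.
n⁴ ≥ 288/(180·0.00009) = 17777.8 ⇒ n ≥ 11.5470, so the smallest even n is 12. (n must be even for Simpson's rule.)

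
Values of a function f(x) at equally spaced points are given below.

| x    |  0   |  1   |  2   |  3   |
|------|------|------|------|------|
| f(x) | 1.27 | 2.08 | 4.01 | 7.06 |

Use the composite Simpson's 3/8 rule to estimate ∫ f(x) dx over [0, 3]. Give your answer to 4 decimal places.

9.9750

h = 1, n = 3.
(3h/8)·[y₀ + 3y₁ + 3y₂ + y₃] = 0.375·(26.60) = 9.9750.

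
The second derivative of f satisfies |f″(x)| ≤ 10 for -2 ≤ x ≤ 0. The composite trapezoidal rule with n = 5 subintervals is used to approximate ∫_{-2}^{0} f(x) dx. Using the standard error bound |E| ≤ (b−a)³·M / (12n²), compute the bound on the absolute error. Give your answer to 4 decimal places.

|E| ≤ (2)³·10 / (12·5²) = 80/300 = 0.2667.

0.2667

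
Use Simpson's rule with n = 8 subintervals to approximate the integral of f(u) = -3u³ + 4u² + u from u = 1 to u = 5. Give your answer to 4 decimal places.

h = (5 − 1)/8 = 0.5.
Nodes u₀,…,u₈ = 1, 1.5, 2, 2.5, 3, 3.5, 4, 4.5, 5.
f(u) = -3u³ + 4u² + u: f₀=2, f₁=0.375, f₂=-6, f₃=-19.375, f₄=-42, f₅=-76.125, f₆=-124, f₇=-187.875, f₈=-270.
(h/3)·[f₀ + 4f₁ + 2f₂ + 4f₃ + 2f₄ + 4f₅ + 2f₆ + 4f₇ + f₈] = 0.166667·(-1744) = -290.6667.

-290.6667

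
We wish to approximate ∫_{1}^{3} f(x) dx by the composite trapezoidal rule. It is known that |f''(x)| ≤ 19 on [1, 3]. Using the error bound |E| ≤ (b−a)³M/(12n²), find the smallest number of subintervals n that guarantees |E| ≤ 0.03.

21

Need 152/(12n²) ≤ 0.03.
n² ≥ 152/(12·0.03) = 422.222 ⇒ n ≥ 20.5480, so the smallest n is 21.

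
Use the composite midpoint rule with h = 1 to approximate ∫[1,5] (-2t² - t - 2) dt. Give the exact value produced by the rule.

h = (5 − 1)/4 = 1.
Midpoints m₁,…,m₄ = 1.5, 2.5, 3.5, 4.5.
f(m₁)=-8, f(m₂)=-17, f(m₃)=-30, f(m₄)=-47.
h·[f(m₁) + f(m₂) + f(m₃) + f(m₄)] = 1·(-102) = -102.

-102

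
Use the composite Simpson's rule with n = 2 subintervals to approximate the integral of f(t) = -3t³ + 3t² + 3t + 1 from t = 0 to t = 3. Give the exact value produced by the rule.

h = (3 − 0)/2 = 1.5.
Nodes t₀,…,t₂ = 0, 1.5, 3.
f(t) = -3t³ + 3t² + 3t + 1: f₀=1, f₁=2.125, f₂=-44.
(h/3)·[f₀ + 4f₁ + f₂] = 0.5·(-34.5) = -17.25.

-17.25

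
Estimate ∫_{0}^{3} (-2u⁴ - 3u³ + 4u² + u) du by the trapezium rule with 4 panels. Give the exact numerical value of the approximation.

-130.18359375

h = (3 − 0)/4 = 0.75.
Nodes u₀,…,u₄ = 0, 0.75, 1.5, 2.25, 3.
f(u) = -2u⁴ - 3u³ + 4u² + u: f₀=0, f₁=1.1015625, f₂=-9.75, f₃=-62.9296875, f₄=-204.
(h/2)·[f₀ + 2f₁ + 2f₂ + 2f₃ + f₄] = 0.375·(-347.15625) = -130.18359375.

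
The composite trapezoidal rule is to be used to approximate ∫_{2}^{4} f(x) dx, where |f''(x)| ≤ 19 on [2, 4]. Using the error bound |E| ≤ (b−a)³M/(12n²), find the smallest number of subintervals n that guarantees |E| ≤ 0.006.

Need 152/(12n²) ≤ 0.006.
n² ≥ 152/(12·0.006) = 2111.11 ⇒ n ≥ 45.9468, so the smallest n is 46.

46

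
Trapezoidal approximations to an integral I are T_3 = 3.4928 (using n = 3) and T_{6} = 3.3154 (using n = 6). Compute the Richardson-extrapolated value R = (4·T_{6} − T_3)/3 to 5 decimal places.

R = (4·T_{6} − T_3) / 3 = (4·3.3154 − 3.4928)/3 = (9.7688)/3 = 3.25627.

3.25627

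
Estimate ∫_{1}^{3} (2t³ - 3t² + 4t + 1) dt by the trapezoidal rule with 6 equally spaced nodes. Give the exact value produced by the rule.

32.48

h = (3 − 1)/5 = 0.4.
Nodes t₀,…,t₅ = 1, 1.4, 1.8, 2.2, 2.6, 3.
f(t) = 2t³ - 3t² + 4t + 1: f₀=4, f₁=6.208, f₂=10.144, f₃=16.576, f₄=26.272, f₅=40.
(h/2)·[f₀ + 2f₁ + 2f₂ + 2f₃ + 2f₄ + f₅] = 0.2·(162.4) = 32.48.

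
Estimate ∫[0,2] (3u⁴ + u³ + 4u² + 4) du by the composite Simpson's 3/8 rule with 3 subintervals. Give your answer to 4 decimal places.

h = (2 − 0)/3 = 0.666667.
Nodes u₀,…,u₃ = 0, 0.666667, 1.333333, 2.
f(u) = 3u⁴ + u³ + 4u² + 4: f₀=4, f₁=6.666667, f₂=22.962963, f₃=76.
(3h/8)·[f₀ + 3f₁ + 3f₂ + f₃] = 0.25·(168.888889) = 42.2222.

42.2222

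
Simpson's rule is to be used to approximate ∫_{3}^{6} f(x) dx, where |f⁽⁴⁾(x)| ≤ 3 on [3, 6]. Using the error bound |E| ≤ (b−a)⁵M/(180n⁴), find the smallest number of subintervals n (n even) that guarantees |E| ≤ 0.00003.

Need 729/(180n⁴) ≤ 0.00003.
n⁴ ≥ 729/(180·0.00003) = 135000 ⇒ n ≥ 19.1683, so the smallest even n is 20. (n must be even for Simpson's rule.)

20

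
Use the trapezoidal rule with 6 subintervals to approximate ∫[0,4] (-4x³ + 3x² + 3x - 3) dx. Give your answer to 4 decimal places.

h = (4 − 0)/6 = 0.666667.
Nodes x₀,…,x₆ = 0, 0.666667, 1.333333, 2, 2.666667, 3.333333, 4.
f(x) = -4x³ + 3x² + 3x - 3: f₀=-3, f₁=-0.851852, f₂=-3.148148, f₃=-17, f₄=-49.518519, f₅=-107.814815, f₆=-199.
(h/2)·[f₀ + 2f₁ + 2f₂ + 2f₃ + 2f₄ + 2f₅ + f₆] = 0.333333·(-558.666667) = -186.2222.

-186.2222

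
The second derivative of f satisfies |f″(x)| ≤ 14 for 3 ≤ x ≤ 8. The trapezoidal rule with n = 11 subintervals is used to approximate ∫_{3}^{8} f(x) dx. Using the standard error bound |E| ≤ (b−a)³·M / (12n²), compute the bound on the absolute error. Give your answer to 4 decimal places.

1.2052

|E| ≤ (5)³·14 / (12·11²) = 1750/1452 = 1.2052.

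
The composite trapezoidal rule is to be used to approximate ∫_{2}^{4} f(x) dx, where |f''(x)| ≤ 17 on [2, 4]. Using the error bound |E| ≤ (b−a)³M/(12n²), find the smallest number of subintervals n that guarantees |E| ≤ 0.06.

Need 136/(12n²) ≤ 0.06.
n² ≥ 136/(12·0.06) = 188.889 ⇒ n ≥ 13.7437, so the smallest n is 14.

14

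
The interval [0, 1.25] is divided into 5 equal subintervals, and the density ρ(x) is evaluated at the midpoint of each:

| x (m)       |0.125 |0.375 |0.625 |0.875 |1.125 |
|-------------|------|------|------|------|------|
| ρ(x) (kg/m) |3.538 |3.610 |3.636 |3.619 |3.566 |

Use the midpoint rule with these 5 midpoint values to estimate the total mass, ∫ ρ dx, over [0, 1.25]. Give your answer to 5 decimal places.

4.49225

h = 0.25, n = 5.
h·[y(m₁) + y(m₂) + y(m₃) + y(m₄) + y(m₅)] = 0.25·(17.969) = 4.49225.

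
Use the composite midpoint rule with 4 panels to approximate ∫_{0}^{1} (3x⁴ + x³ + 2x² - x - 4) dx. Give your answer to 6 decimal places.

h = (1 − 0)/4 = 0.25.
Midpoints m₁,…,m₄ = 0.125, 0.375, 0.625, 0.875.
f(m₁)=-4.091064453125, f(m₂)=-3.981689453125, f(m₃)=-3.141845703125, f(m₄)=-0.915283203125.
h·[f(m₁) + f(m₂) + f(m₃) + f(m₄)] = 0.25·(-12.1298828125) = -3.032471.

-3.032471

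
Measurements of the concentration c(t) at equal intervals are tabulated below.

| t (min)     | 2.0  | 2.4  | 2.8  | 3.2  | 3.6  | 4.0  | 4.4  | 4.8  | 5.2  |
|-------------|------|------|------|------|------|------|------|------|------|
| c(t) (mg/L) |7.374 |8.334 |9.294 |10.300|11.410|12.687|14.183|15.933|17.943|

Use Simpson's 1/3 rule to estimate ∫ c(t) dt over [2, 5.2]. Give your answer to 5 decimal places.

h = 0.4, n = 8.
(h/3)·[y₀ + 4y₁ + 2y₂ + 4y₃ + 2y₄ + 4y₅ + 2y₆ + 4y₇ + y₈] = 0.133333·(284.107) = 37.88093.

37.88093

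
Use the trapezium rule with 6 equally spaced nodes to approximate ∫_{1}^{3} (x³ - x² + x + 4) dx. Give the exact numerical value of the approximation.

h = (3 − 1)/5 = 0.4.
Nodes x₀,…,x₅ = 1, 1.4, 1.8, 2.2, 2.6, 3.
f(x) = x³ - x² + x + 4: f₀=5, f₁=6.184, f₂=8.392, f₃=12.008, f₄=17.416, f₅=25.
(h/2)·[f₀ + 2f₁ + 2f₂ + 2f₃ + 2f₄ + f₅] = 0.2·(118) = 23.6.

23.6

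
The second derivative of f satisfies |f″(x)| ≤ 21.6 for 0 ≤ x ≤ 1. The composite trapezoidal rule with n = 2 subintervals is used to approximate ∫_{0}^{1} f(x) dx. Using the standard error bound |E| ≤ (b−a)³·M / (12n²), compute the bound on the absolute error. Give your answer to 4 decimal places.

0.4500

|E| ≤ (1)³·21.6 / (12·2²) = 21.6/48 = 0.4500.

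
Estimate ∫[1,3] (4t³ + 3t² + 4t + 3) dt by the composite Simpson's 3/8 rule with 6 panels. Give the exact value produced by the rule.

128

h = (3 − 1)/6 = 0.333333.
Nodes t₀,…,t₆ = 1, 1.333333, 1.666667, 2, 2.333333, 2.666667, 3.
f(t) = 4t³ + 3t² + 4t + 3: f₀=14, f₁=23.148148, f₂=36.518519, f₃=55, f₄=79.481481, f₅=110.851852, f₆=150.
(3h/8)·[f₀ + 3f₁ + 3f₂ + 2f₃ + 3f₄ + 3f₅ + f₆] = 0.125·(1024) = 128.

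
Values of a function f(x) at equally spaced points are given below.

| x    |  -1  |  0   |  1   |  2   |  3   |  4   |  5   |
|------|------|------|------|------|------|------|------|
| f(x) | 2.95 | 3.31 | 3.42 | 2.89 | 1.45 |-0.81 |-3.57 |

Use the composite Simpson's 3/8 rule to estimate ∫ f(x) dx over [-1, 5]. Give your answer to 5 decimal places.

10.22625

h = 1, n = 6.
(3h/8)·[y₀ + 3y₁ + 3y₂ + 2y₃ + 3y₄ + 3y₅ + y₆] = 0.375·(27.27) = 10.22625.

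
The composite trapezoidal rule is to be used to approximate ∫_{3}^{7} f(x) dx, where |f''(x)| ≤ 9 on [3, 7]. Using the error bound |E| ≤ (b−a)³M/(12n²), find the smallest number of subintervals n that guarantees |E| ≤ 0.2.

Need 576/(12n²) ≤ 0.2.
n² ≥ 576/(12·0.2) = 240 ⇒ n ≥ 15.4919, so the smallest n is 16.

16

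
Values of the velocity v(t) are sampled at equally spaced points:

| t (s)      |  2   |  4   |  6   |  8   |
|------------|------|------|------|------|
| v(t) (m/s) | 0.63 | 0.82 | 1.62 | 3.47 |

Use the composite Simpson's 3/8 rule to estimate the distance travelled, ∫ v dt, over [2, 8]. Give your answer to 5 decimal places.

h = 2, n = 3.
(3h/8)·[y₀ + 3y₁ + 3y₂ + y₃] = 0.75·(11.42) = 8.56500.

8.56500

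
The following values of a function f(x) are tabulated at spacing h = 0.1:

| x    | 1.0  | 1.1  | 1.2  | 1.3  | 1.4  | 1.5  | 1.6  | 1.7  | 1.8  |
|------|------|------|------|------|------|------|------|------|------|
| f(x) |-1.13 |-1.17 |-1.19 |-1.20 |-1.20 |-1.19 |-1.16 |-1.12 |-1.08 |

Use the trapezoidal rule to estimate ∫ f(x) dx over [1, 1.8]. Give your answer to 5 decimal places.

-0.93350

h = 0.1, n = 8.
(h/2)·[y₀ + 2y₁ + 2y₂ + 2y₃ + 2y₄ + 2y₅ + 2y₆ + 2y₇ + y₈] = 0.05·(-18.67) = -0.93350.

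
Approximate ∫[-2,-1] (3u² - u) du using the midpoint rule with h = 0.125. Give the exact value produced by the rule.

h = (-1 − (-2))/8 = 0.125.
Midpoints m₁,…,m₈ = -1.9375, -1.8125, -1.6875, -1.5625, -1.4375, -1.3125, -1.1875, -1.0625.
f(m₁)=13.19921875, f(m₂)=11.66796875, f(m₃)=10.23046875, f(m₄)=8.88671875, f(m₅)=7.63671875, f(m₆)=6.48046875, f(m₇)=5.41796875, f(m₈)=4.44921875.
h·[f(m₁) + f(m₂) + f(m₃) + f(m₄) + f(m₅) + f(m₆) + f(m₇) + f(m₈)] = 0.125·(67.96875) = 8.49609375.

8.49609375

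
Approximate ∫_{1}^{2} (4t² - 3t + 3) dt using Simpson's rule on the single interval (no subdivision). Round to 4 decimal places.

7.8333

S = (b−a)/6 · [f(1) + 4f(1.5) + f(2)] = 0.166667·[4 + 4·7.5 + 13] = 7.8333.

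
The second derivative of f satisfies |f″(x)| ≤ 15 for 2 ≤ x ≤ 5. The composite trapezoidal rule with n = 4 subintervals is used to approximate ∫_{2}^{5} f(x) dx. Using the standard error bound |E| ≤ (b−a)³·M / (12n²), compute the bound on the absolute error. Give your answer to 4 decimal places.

|E| ≤ (3)³·15 / (12·4²) = 405/192 = 2.1094.

2.1094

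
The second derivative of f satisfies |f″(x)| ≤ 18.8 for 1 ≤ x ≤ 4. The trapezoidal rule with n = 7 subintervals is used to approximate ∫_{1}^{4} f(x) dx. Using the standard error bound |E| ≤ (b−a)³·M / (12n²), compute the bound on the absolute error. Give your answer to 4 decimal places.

|E| ≤ (3)³·18.8 / (12·7²) = 507.6/588 = 0.8633.

0.8633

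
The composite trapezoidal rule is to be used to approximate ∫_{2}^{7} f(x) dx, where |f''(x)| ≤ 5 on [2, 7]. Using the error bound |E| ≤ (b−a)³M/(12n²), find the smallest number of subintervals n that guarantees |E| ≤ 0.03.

42

Need 625/(12n²) ≤ 0.03.
n² ≥ 625/(12·0.03) = 1736.11 ⇒ n ≥ 41.6667, so the smallest n is 42.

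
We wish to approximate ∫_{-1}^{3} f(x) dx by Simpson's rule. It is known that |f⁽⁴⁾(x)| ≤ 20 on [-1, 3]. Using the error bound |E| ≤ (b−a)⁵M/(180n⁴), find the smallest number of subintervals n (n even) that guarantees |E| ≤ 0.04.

8

Need 20480/(180n⁴) ≤ 0.04.
n⁴ ≥ 20480/(180·0.04) = 2844.44 ⇒ n ≥ 7.3030, so the smallest even n is 8. (n must be even for Simpson's rule.)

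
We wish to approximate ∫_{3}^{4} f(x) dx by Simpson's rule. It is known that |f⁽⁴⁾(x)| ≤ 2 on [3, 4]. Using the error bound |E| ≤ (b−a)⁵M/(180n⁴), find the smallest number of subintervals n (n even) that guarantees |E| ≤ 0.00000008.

20

Need 2/(180n⁴) ≤ 0.00000008.
n⁴ ≥ 2/(180·0.00000008) = 138889 ⇒ n ≥ 19.3049, so the smallest even n is 20. (n must be even for Simpson's rule.)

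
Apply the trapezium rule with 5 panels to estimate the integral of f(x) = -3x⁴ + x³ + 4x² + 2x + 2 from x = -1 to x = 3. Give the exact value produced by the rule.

h = (3 − (-1))/5 = 0.8.
Nodes x₀,…,x₅ = -1, -0.2, 0.6, 1.4, 2.2, 3.
f(x) = -3x⁴ + x³ + 4x² + 2x + 2: f₀=0, f₁=1.7472, f₂=4.4672, f₃=3.8592, f₄=-33.8688, f₅=-172.
(h/2)·[f₀ + 2f₁ + 2f₂ + 2f₃ + 2f₄ + f₅] = 0.4·(-219.5904) = -87.83616.

-87.83616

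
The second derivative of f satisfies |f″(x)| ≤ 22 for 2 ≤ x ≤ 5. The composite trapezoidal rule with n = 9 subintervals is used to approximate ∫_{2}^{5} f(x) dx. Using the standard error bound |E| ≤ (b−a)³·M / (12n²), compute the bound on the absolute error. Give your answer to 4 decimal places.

|E| ≤ (3)³·22 / (12·9²) = 594/972 = 0.6111.

0.6111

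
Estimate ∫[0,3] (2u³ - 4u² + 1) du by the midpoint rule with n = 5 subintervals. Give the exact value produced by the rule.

7.05

h = (3 − 0)/5 = 0.6.
Midpoints m₁,…,m₅ = 0.3, 0.9, 1.5, 2.1, 2.7.
f(m₁)=0.694, f(m₂)=-0.782, f(m₃)=-1.25, f(m₄)=1.882, f(m₅)=11.206.
h·[f(m₁) + f(m₂) + f(m₃) + f(m₄) + f(m₅)] = 0.6·(11.75) = 7.05.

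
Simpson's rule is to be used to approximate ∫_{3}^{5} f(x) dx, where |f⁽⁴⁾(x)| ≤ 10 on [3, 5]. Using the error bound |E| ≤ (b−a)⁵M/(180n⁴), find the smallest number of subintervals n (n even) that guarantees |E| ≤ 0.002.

Need 320/(180n⁴) ≤ 0.002.
n⁴ ≥ 320/(180·0.002) = 888.889 ⇒ n ≥ 5.4602, so the smallest even n is 6. (n must be even for Simpson's rule.)

6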